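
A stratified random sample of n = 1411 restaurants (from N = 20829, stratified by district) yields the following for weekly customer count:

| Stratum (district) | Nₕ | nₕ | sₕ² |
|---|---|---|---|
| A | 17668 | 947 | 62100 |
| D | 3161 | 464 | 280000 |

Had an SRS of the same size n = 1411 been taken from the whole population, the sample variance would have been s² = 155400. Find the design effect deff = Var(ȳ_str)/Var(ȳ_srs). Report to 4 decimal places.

0.5504

Var(ȳ_str) = Σ Wₕ²(1−fₕ)sₕ²/nₕ with Wₕ = Nₕ/20829:
  A: (17668/20829)²·(1−947/17668)·62100/947 = 44.653388
  D: (3161/20829)²·(1−464/3161)·280000/464 = 11.857924
  → Var(ȳ_str) = 56.511312.
Var(ȳ_srs) = (1 − 1411/20829)·155400/1411 = 102.6739.
deff = 56.511312 / 102.6739 = 0.5504.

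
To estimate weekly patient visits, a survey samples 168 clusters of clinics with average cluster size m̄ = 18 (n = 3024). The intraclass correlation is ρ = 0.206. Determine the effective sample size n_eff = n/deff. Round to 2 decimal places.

671.70

deff = 1 + (18 − 1)·0.206 = 1 + 3.502 = 4.502.
n_eff = 3024 / 4.502 = 671.70.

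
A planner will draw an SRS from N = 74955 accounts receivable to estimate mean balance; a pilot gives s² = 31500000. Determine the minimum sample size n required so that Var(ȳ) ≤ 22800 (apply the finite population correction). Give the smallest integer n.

1357

Without fpc, n₀ = s²/D = 31500000/22800 = 1381.5789.
With fpc, (1 − n/N)·s²/n ≤ D requires n ≥ n₀/(1 + n₀/N) = 1381.5789/(1 + 1381.5789/74955) = 1356.5744.
Rounding up, n = 1357.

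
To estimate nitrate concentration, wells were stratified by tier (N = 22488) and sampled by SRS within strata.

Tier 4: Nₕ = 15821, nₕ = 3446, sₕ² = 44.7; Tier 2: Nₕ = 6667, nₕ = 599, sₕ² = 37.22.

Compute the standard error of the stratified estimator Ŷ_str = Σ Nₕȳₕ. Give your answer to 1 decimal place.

2248.0

Var(Ŷ_str) = Σₕ Nₕ²(1 − fₕ)sₕ²/nₕ.
Tier 4: 15821²·(1 − 3446/15821)·44.7/3446 = 2.5396355 × 10^6.
Tier 2: 6667²·(1 − 599/6667)·37.22/599 = 2.5137702 × 10^6.
Sum = 5.0534057 × 10^6.
SE = √(5.0534057 × 10^6) = 2248.0.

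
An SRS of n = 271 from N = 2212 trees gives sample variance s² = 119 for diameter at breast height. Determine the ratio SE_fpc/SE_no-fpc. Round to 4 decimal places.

f = n/N = 271/2212 = 0.12251356.
SE_no-fpc = √(s²/n) = 0.66265707; SE_fpc = √((1−f)s²/n) = 0.62073901.
Ratio = √(1−f) = 0.93674246.

0.9367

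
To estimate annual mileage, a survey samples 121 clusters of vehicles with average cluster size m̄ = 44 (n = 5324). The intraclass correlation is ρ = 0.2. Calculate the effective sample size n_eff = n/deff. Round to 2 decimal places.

deff = 1 + (44 − 1)·0.2 = 1 + 8.6 = 9.6.
n_eff = 5324 / 9.6 = 554.58.

554.58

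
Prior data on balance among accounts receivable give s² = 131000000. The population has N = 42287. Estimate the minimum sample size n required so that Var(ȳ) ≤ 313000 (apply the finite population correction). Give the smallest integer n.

415

Without fpc, n₀ = s²/D = 131000000/313000 = 418.5304.
With fpc, (1 − n/N)·s²/n ≤ D requires n ≥ n₀/(1 + n₀/N) = 418.5304/(1 + 418.5304/42287) = 414.4286.
Rounding up, n = 415.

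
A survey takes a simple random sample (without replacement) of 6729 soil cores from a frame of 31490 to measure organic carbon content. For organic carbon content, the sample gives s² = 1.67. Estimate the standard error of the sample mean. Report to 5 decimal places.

Under SRS without replacement, Var(ȳ) = (1 − f)·s²/n with f = n/N = 6729/31490 = 0.21368688.
Var(ȳ) = (1 − 0.21368688)·1.67/6729 = 0.78631312·2.4817952 × 10^-4 = 1.9514681 × 10^-4.
SE(ȳ) = √(1.9514681 × 10^-4) = 0.01397.

0.01397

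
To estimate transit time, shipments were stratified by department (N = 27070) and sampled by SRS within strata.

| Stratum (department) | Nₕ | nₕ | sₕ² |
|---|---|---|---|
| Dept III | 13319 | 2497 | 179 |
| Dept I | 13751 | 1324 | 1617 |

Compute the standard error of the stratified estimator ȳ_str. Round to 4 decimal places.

Var(ȳ_str) = Σₕ Wₕ²(1 − fₕ)sₕ²/nₕ with Wₕ = Nₕ/N, N = 27070.
Dept III: Wₕ = 0.49202069; term = 0.49202069²·(1 − 0.18747654)·179/2497 = 0.014100585.
Dept I: Wₕ = 0.50797931; term = 0.50797931²·(1 − 0.09628391)·1617/1324 = 0.28480401.
Sum = 0.2989046.
SE = √(0.2989046) = 0.5467.

0.5467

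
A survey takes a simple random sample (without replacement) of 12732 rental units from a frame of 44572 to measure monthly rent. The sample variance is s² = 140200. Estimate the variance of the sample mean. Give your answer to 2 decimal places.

7.87

Under SRS without replacement, Var(ȳ) = (1 − f)·s²/n with f = n/N = 12732/44572 = 0.28565018.
Var(ȳ) = (1 − 0.28565018)·140200/12732 = 0.71434982·11.011624 = 7.8661518.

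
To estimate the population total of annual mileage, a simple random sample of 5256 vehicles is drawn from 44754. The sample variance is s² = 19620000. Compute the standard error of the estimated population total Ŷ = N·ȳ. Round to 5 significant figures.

2.5688 × 10^6

Var(Ŷ) = N²·Var(ȳ) = N²·(1 − n/N)·s²/n.
f = 5256/44754 = 0.11744202; Var(ȳ) = 0.88255798·19620000/5256 = 3294.4801.
Var(Ŷ) = 44754² · 3294.4801 = 6.5985818 × 10^12.
SE(Ŷ) = √(6.5985818 × 10^12) = 2.5688 × 10^6.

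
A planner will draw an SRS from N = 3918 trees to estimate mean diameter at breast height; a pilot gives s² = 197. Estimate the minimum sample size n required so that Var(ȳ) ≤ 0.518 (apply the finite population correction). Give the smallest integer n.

347

Without fpc, n₀ = s²/D = 197/0.518 = 380.3089.
With fpc, (1 − n/N)·s²/n ≤ D requires n ≥ n₀/(1 + n₀/N) = 380.3089/(1 + 380.3089/3918) = 346.6597.
Rounding up, n = 347.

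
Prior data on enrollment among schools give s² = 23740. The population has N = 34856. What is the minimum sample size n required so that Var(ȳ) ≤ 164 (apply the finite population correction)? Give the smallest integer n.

145

Without fpc, n₀ = s²/D = 23740/164 = 144.7561.
With fpc, (1 − n/N)·s²/n ≤ D requires n ≥ n₀/(1 + n₀/N) = 144.7561/(1 + 144.7561/34856) = 144.1574.
Rounding up, n = 145.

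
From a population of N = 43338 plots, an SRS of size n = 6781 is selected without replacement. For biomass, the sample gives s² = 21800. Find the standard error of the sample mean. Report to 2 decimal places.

1.65

Under SRS without replacement, Var(ȳ) = (1 − f)·s²/n with f = n/N = 6781/43338 = 0.15646777.
Var(ȳ) = (1 − 0.15646777)·21800/6781 = 0.84353223·3.2148651 = 2.7118423.
SE(ȳ) = √(2.7118423) = 1.65.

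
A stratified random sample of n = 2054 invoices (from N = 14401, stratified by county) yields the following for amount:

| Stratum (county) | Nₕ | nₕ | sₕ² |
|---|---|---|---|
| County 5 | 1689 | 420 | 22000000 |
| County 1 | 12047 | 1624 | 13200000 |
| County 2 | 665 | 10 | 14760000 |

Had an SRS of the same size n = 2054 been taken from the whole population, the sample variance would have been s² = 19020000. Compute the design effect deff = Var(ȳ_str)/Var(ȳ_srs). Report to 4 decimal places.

1.0785

Var(ȳ_str) = Σ Wₕ²(1−fₕ)sₕ²/nₕ with Wₕ = Nₕ/14401:
  County 5: (1689/14401)²·(1−420/1689)·22000000/420 = 541.35152
  County 1: (12047/14401)²·(1−1624/12047)·13200000/1624 = 4921.2367
  County 2: (665/14401)²·(1−10/665)·14760000/10 = 3100.0165
  → Var(ȳ_str) = 8562.6047.
Var(ȳ_srs) = (1 − 2054/14401)·19020000/2054 = 7939.2389.
deff = 8562.6047 / 7939.2389 = 1.0785.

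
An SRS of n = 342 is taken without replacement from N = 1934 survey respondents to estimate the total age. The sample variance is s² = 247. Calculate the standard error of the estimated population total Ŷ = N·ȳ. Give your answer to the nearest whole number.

1491

Var(Ŷ) = N²·Var(ȳ) = N²·(1 − n/N)·s²/n.
f = 342/1934 = 0.17683557; Var(ȳ) = 0.82316443·247/342 = 0.59450764.
Var(Ŷ) = 1934² · 0.59450764 = 2.2236702 × 10^6.
SE(Ŷ) = √(2.2236702 × 10^6) = 1491.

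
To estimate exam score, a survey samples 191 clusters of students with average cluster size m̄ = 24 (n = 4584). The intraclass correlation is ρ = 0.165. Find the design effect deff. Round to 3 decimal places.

deff = 1 + (24 − 1)·0.165 = 1 + 3.795 = 4.795.

4.795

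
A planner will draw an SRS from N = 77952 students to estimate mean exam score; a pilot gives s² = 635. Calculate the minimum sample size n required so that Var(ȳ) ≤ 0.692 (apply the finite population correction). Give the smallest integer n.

Without fpc, n₀ = s²/D = 635/0.692 = 917.6301.
With fpc, (1 − n/N)·s²/n ≤ D requires n ≥ n₀/(1 + n₀/N) = 917.6301/(1 + 917.6301/77952) = 906.9537.
Rounding up, n = 907.

907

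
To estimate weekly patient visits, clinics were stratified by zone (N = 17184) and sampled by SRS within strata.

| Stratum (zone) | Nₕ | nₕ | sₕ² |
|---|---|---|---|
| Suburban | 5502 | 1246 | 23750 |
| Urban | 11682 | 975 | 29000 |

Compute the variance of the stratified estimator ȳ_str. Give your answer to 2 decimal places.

14.11

Var(ȳ_str) = Σₕ Wₕ²(1 − fₕ)sₕ²/nₕ with Wₕ = Nₕ/N, N = 17184.
Suburban: Wₕ = 0.32018156; term = 0.32018156²·(1 − 0.22646310)·23750/1246 = 1.5115386.
Urban: Wₕ = 0.67981844; term = 0.67981844²·(1 − 0.08346174)·29000/975 = 12.59882.
Sum = 14.110359.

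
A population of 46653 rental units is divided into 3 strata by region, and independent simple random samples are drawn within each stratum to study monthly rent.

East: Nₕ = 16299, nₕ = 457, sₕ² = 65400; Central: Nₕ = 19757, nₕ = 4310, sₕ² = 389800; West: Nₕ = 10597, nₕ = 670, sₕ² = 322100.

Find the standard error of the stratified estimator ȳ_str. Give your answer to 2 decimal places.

7.27

Var(ȳ_str) = Σₕ Wₕ²(1 − fₕ)sₕ²/nₕ with Wₕ = Nₕ/N, N = 46653.
East: Wₕ = 0.34936660; term = 0.34936660²·(1 − 0.02803853)·65400/457 = 16.977485.
Central: Wₕ = 0.42348831; term = 0.42348831²·(1 − 0.21815053)·389800/4310 = 12.681498.
West: Wₕ = 0.22714509; term = 0.22714509²·(1 − 0.06322544)·322100/670 = 23.235805.
Sum = 52.894788.
SE = √(52.894788) = 7.27.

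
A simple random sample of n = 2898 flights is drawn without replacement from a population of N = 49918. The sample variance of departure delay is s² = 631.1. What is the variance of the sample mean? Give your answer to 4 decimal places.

Under SRS without replacement, Var(ȳ) = (1 − f)·s²/n with f = n/N = 2898/49918 = 0.05805521.
Var(ȳ) = (1 − 0.05805521)·631.1/2898 = 0.94194479·0.21777088 = 0.20512814.

0.2051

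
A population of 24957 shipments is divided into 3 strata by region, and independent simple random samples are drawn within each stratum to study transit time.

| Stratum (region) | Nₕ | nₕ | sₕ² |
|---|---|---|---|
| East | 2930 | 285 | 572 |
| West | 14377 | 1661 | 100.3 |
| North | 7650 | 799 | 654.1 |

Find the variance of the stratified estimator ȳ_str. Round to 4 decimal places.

0.1116

Var(ȳ_str) = Σₕ Wₕ²(1 − fₕ)sₕ²/nₕ with Wₕ = Nₕ/N, N = 24957.
East: Wₕ = 0.11740193; term = 0.11740193²·(1 − 0.09726962)·572/285 = 0.024972367.
West: Wₕ = 0.57607084; term = 0.57607084²·(1 − 0.11553175)·100.3/1661 = 0.017724147.
North: Wₕ = 0.30652723; term = 0.30652723²·(1 − 0.10444444)·654.1/799 = 0.068885532.
Sum = 0.11158205.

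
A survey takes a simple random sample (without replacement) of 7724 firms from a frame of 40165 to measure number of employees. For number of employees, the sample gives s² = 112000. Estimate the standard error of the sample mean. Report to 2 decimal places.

Under SRS without replacement, Var(ȳ) = (1 − f)·s²/n with f = n/N = 7724/40165 = 0.19230673.
Var(ȳ) = (1 − 0.19230673)·112000/7724 = 0.80769327·14.500259 = 11.711761.
SE(ȳ) = √(11.711761) = 3.42.

3.42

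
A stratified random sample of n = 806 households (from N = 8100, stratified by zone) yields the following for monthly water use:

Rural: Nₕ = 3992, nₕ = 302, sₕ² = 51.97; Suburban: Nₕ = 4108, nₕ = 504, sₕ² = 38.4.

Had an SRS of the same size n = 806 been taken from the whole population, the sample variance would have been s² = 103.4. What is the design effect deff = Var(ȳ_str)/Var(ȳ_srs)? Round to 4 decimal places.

Var(ȳ_str) = Σ Wₕ²(1−fₕ)sₕ²/nₕ with Wₕ = Nₕ/8100:
  Rural: (3992/8100)²·(1−302/3992)·51.97/302 = 0.038636042
  Suburban: (4108/8100)²·(1−504/4108)·38.4/504 = 0.017192771
  → Var(ȳ_str) = 0.055828813.
Var(ȳ_srs) = (1 − 806/8100)·103.4/806 = 0.11552241.
deff = 0.055828813 / 0.11552241 = 0.4833.

0.4833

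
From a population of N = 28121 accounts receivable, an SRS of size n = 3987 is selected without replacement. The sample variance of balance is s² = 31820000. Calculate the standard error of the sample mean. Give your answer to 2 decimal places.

Under SRS without replacement, Var(ȳ) = (1 − f)·s²/n with f = n/N = 3987/28121 = 0.14178016.
Var(ȳ) = (1 − 0.14178016)·31820000/3987 = 0.85821984·7980.938 = 6849.3993.
SE(ȳ) = √(6849.3993) = 82.76.

82.76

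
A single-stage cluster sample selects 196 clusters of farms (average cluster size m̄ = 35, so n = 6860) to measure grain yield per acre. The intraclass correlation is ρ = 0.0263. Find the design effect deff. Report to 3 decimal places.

1.894

deff = 1 + (35 − 1)·0.0263 = 1 + 0.8942 = 1.8942.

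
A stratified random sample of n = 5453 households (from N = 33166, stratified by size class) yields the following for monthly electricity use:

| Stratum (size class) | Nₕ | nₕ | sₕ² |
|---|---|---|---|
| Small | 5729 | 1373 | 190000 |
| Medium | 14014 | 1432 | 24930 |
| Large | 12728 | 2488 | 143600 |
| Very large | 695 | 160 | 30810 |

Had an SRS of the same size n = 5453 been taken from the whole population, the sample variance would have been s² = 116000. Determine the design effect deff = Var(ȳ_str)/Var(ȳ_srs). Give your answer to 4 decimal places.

0.7220

Var(ȳ_str) = Σ Wₕ²(1−fₕ)sₕ²/nₕ with Wₕ = Nₕ/33166:
  Small: (5729/33166)²·(1−1373/5729)·190000/1373 = 3.1395222
  Medium: (14014/33166)²·(1−1432/14014)·24930/1432 = 2.7906467
  Large: (12728/33166)²·(1−2488/12728)·143600/2488 = 6.8387699
  Very large: (695/33166)²·(1−160/695)·30810/160 = 0.065091474
  → Var(ȳ_str) = 12.83403.
Var(ȳ_srs) = (1 − 5453/33166)·116000/5453 = 17.775136.
deff = 12.83403 / 17.775136 = 0.7220.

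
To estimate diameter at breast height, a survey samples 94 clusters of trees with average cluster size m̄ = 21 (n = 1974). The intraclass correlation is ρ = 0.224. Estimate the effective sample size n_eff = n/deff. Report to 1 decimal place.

360.2

deff = 1 + (21 − 1)·0.224 = 1 + 4.48 = 5.48.
n_eff = 1974 / 5.48 = 360.2.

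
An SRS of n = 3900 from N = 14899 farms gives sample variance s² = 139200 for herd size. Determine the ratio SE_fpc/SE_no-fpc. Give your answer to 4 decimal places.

0.8592

f = n/N = 3900/14899 = 0.26176253.
SE_no-fpc = √(s²/n) = 5.974304; SE_fpc = √((1−f)s²/n) = 5.1331665.
Ratio = √(1−f) = 0.85920746.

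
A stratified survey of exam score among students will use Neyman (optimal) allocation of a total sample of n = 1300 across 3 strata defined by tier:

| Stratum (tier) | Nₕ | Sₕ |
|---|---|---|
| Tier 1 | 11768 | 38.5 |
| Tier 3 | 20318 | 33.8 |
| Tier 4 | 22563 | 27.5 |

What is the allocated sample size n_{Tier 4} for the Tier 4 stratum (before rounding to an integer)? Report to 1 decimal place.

Neyman allocation: nₕ = n·NₕSₕ / Σⱼ NⱼSⱼ.
Σ NⱼSⱼ = 11768·38.5 + 20318·33.8 + 22563·27.5 = 1.7602989 × 10^6.
n_{Tier 4} = 1300·22563·27.5 / (1.7602989 × 10^6) = 458.2.

458.2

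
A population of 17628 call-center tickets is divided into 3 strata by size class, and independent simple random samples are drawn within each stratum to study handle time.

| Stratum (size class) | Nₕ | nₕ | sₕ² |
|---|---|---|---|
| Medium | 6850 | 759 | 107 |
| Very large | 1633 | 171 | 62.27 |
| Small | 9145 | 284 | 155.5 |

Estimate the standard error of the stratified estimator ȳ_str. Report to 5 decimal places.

0.40560

Var(ȳ_str) = Σₕ Wₕ²(1 − fₕ)sₕ²/nₕ with Wₕ = Nₕ/N, N = 17628.
Medium: Wₕ = 0.38858634; term = 0.38858634²·(1 − 0.11080292)·107/759 = 0.018928452.
Very large: Wₕ = 0.09263671; term = 0.09263671²·(1 − 0.10471525)·62.27/171 = 0.0027977585.
Small: Wₕ = 0.51877695; term = 0.51877695²·(1 − 0.03105522)·155.5/284 = 0.14278166.
Sum = 0.16450787.
SE = √(0.16450787) = 0.40560.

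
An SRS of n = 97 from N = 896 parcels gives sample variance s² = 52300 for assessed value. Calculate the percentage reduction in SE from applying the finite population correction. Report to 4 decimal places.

f = n/N = 97/896 = 0.10825893.
SE_no-fpc = √(s²/n) = 23.220148; SE_fpc = √((1−f)s²/n) = 21.92726.
Ratio = √(1−f) = 0.94432043. Reduction = 100·(1 − 0.94432043) = 5.5680%.

5.5680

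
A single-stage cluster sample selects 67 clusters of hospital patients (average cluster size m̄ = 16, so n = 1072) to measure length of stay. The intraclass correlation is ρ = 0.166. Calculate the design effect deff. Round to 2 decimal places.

3.49

deff = 1 + (16 − 1)·0.166 = 1 + 2.49 = 3.49.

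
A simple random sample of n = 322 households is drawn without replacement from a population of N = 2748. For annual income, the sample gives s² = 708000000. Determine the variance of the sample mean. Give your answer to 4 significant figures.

1.941 × 10^6

Under SRS without replacement, Var(ȳ) = (1 − f)·s²/n with f = n/N = 322/2748 = 0.11717613.
Var(ȳ) = (1 − 0.11717613)·708000000/322 = 0.88282387·2.1987578 × 10^6 = 1.9411158 × 10^6.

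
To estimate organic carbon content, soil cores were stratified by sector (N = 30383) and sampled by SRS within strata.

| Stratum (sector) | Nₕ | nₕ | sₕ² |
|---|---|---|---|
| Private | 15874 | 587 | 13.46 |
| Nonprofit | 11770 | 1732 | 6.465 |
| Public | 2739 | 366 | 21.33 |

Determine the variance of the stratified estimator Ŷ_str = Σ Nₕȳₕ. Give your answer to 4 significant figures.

6.384 × 10^6

Var(Ŷ_str) = Σₕ Nₕ²(1 − fₕ)sₕ²/nₕ.
Private: 15874²·(1 − 587/15874)·13.46/587 = 5.5643649 × 10^6.
Nonprofit: 11770²·(1 − 1732/11770)·6.465/1732 = 441005.79.
Public: 2739²·(1 − 366/2739)·21.33/366 = 378790.9.
Sum = 6.3841616 × 10^6.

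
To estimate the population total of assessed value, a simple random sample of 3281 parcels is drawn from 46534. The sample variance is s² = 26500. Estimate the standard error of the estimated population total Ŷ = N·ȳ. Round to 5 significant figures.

127500

Var(Ŷ) = N²·Var(ȳ) = N²·(1 − n/N)·s²/n.
f = 3281/46534 = 0.07050759; Var(ȳ) = 0.92949241·26500/3281 = 7.5073298.
Var(Ŷ) = 46534² · 7.5073298 = 1.6256471 × 10^10.
SE(Ŷ) = √(1.6256471 × 10^10) = 127500.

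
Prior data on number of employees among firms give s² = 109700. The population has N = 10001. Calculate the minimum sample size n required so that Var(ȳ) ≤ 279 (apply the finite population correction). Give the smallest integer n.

379

Without fpc, n₀ = s²/D = 109700/279 = 393.1900.
With fpc, (1 − n/N)·s²/n ≤ D requires n ≥ n₀/(1 + n₀/N) = 393.1900/(1 + 393.1900/10001) = 378.3165.
Rounding up, n = 379.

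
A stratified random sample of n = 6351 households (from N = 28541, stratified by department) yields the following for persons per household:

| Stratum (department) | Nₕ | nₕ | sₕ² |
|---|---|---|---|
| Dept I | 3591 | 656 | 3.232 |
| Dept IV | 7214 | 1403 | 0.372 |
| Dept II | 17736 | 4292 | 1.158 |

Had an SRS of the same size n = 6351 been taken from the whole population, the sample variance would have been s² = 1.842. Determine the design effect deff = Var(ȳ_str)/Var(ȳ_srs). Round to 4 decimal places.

Var(ȳ_str) = Σ Wₕ²(1−fₕ)sₕ²/nₕ with Wₕ = Nₕ/28541:
  Dept I: (3591/28541)²·(1−656/3591)·3.232/656 = 6.3745958 × 10^-5
  Dept IV: (7214/28541)²·(1−1403/7214)·0.372/1403 = 1.3645012 × 10^-5
  Dept II: (17736/28541)²·(1−4292/17736)·1.158/4292 = 7.8975914 × 10^-5
  → Var(ȳ_str) = 1.5636688 × 10^-4.
Var(ȳ_srs) = (1 − 6351/28541)·1.842/6351 = 2.2549433 × 10^-4.
deff = (1.5636688 × 10^-4) / (2.2549433 × 10^-4) = 0.6934.

0.6934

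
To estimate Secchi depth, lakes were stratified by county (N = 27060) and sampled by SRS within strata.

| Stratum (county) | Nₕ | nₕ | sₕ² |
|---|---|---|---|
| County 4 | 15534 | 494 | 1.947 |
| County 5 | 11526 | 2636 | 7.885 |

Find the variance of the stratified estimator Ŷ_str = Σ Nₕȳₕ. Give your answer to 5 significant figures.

1.2273 × 10^6

Var(Ŷ_str) = Σₕ Nₕ²(1 − fₕ)sₕ²/nₕ.
County 4: 15534²·(1 − 494/15534)·1.947/494 = 920810.24.
County 5: 11526²·(1 − 2636/11526)·7.885/2636 = 306504.37.
Sum = 1.2273146 × 10^6.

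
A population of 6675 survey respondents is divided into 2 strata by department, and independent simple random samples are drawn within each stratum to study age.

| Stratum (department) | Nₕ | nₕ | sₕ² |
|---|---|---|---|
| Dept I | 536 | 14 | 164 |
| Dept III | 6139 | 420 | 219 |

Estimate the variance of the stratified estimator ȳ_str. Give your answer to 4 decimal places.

0.4844

Var(ȳ_str) = Σₕ Wₕ²(1 − fₕ)sₕ²/nₕ with Wₕ = Nₕ/N, N = 6675.
Dept I: Wₕ = 0.08029963; term = 0.08029963²·(1 − 0.02611940)·164/14 = 0.073561159.
Dept III: Wₕ = 0.91970037; term = 0.91970037²·(1 − 0.06841505)·219/420 = 0.41087528.
Sum = 0.48443644.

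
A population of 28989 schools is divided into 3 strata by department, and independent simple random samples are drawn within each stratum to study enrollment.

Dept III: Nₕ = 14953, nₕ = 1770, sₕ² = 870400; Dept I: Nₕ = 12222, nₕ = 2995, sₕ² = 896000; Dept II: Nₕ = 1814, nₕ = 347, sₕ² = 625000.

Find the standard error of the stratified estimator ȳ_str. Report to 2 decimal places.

12.70

Var(ȳ_str) = Σₕ Wₕ²(1 − fₕ)sₕ²/nₕ with Wₕ = Nₕ/N, N = 28989.
Dept III: Wₕ = 0.51581634; term = 0.51581634²·(1 − 0.11837090)·870400/1770 = 115.3511.
Dept I: Wₕ = 0.42160820; term = 0.42160820²·(1 − 0.24504991)·896000/2995 = 40.146484.
Dept II: Wₕ = 0.06257546; term = 0.06257546²·(1 − 0.19128997)·625000/347 = 5.7036317.
Sum = 161.20122.
SE = √(161.20122) = 12.70.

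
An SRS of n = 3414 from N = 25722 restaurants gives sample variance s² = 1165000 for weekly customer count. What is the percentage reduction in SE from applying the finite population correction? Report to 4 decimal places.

f = n/N = 3414/25722 = 0.13272685.
SE_no-fpc = √(s²/n) = 18.472735; SE_fpc = √((1−f)s²/n) = 17.203197.
Ratio = √(1−f) = 0.93127501. Reduction = 100·(1 − 0.93127501) = 6.8725%.

6.8725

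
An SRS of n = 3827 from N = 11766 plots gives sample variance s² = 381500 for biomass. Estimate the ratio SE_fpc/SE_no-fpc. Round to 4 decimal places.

f = n/N = 3827/11766 = 0.32525922.
SE_no-fpc = √(s²/n) = 9.9843096; SE_fpc = √((1−f)s²/n) = 8.2013721.
Ratio = √(1−f) = 0.82142606.

0.8214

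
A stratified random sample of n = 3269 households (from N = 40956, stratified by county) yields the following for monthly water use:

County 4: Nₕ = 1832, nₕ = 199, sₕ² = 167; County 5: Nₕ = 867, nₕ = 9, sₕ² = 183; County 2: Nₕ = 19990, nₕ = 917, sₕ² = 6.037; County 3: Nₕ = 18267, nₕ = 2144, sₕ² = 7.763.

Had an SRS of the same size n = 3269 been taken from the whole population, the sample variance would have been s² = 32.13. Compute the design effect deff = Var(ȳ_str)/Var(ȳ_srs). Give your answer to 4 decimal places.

Var(ȳ_str) = Σ Wₕ²(1−fₕ)sₕ²/nₕ with Wₕ = Nₕ/40956:
  County 4: (1832/40956)²·(1−199/1832)·167/199 = 0.001496718
  County 5: (867/40956)²·(1−9/867)·183/9 = 0.0090173701
  County 2: (19990/40956)²·(1−917/19990)·6.037/917 = 0.001496403
  County 3: (18267/40956)²·(1−2144/18267)·7.763/2144 = 6.357448 × 10^-4
  → Var(ȳ_str) = 0.012646236.
Var(ȳ_srs) = (1 − 3269/40956)·32.13/3269 = 0.0090441934.
deff = 0.012646236 / 0.0090441934 = 1.3983.

1.3983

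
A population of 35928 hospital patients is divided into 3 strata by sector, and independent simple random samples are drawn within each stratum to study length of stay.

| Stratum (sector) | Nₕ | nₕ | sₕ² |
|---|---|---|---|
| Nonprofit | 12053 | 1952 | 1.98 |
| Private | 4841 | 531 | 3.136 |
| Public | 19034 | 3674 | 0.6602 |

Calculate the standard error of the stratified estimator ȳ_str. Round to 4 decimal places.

0.0152

Var(ȳ_str) = Σₕ Wₕ²(1 − fₕ)sₕ²/nₕ with Wₕ = Nₕ/N, N = 35928.
Nonprofit: Wₕ = 0.33547651; term = 0.33547651²·(1 − 0.16195138)·1.98/1952 = 9.5670671 × 10^-5.
Private: Wₕ = 0.13474171; term = 0.13474171²·(1 − 0.10968808)·3.136/531 = 9.5461401 × 10^-5.
Public: Wₕ = 0.52978179; term = 0.52978179²·(1 − 0.19302301)·0.6602/3674 = 4.0699733 × 10^-5.
Sum = 2.3183181 × 10^-4.
SE = √(2.3183181 × 10^-4) = 0.0152.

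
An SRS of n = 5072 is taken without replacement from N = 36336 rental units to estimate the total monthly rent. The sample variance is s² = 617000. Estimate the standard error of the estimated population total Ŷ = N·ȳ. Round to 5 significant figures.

Var(Ŷ) = N²·Var(ȳ) = N²·(1 − n/N)·s²/n.
f = 5072/36336 = 0.13958609; Var(ȳ) = 0.86041391·617000/5072 = 104.66786.
Var(Ŷ) = 36336² · 104.66786 = 1.3819349 × 10^11.
SE(Ŷ) = √(1.3819349 × 10^11) = 371740.

371740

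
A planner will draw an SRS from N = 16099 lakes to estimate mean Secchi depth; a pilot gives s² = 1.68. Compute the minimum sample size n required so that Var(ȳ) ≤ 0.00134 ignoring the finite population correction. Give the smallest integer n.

Without fpc, n₀ = s²/D = 1.68/0.00134 = 1253.7313.
Rounding up, n = 1254.

1254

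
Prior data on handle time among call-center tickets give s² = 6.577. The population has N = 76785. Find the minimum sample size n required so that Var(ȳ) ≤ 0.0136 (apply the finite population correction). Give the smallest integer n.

481

Without fpc, n₀ = s²/D = 6.577/0.0136 = 483.6029.
With fpc, (1 − n/N)·s²/n ≤ D requires n ≥ n₀/(1 + n₀/N) = 483.6029/(1 + 483.6029/76785) = 480.5762.
Rounding up, n = 481.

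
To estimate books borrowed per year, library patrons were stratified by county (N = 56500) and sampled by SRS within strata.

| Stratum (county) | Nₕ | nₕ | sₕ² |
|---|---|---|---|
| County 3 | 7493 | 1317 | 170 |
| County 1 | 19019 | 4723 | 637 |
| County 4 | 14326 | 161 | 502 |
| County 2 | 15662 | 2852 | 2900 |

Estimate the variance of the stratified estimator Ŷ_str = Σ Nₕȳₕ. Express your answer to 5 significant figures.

Var(Ŷ_str) = Σₕ Nₕ²(1 − fₕ)sₕ²/nₕ.
County 3: 7493²·(1 − 1317/7493)·170/1317 = 5.9734628 × 10^6.
County 1: 19019²·(1 − 4723/19019)·637/4723 = 3.667108 × 10^7.
County 4: 14326²·(1 − 161/14326)·502/161 = 6.3273137 × 10^8.
County 2: 15662²·(1 − 2852/15662)·2900/2852 = 2.0400689 × 10^8.
Sum = 8.793828 × 10^8.

8.7938 × 10^8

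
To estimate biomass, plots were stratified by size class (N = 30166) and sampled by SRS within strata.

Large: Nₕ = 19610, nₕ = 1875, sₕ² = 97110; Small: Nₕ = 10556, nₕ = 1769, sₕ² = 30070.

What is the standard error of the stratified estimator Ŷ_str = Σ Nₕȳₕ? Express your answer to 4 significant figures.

Var(Ŷ_str) = Σₕ Nₕ²(1 − fₕ)sₕ²/nₕ.
Large: 19610²·(1 − 1875/19610)·97110/1875 = 1.8012395 × 10^10.
Small: 10556²·(1 − 1769/10556)·30070/1769 = 1.5766874 × 10^9.
Sum = 1.9589082 × 10^10.
SE = √(1.9589082 × 10^10) = 140000.

140000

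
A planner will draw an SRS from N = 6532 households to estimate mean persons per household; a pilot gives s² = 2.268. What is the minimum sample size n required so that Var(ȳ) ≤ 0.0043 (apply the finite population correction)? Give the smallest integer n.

489

Without fpc, n₀ = s²/D = 2.268/0.0043 = 527.4419.
With fpc, (1 − n/N)·s²/n ≤ D requires n ≥ n₀/(1 + n₀/N) = 527.4419/(1 + 527.4419/6532) = 488.0344.
Rounding up, n = 489.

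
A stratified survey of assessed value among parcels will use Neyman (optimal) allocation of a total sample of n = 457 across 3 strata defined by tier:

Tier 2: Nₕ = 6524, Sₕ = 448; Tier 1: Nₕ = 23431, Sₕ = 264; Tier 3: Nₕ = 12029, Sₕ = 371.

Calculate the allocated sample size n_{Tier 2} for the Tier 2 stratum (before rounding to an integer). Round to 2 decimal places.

Neyman allocation: nₕ = n·NₕSₕ / Σⱼ NⱼSⱼ.
Σ NⱼSⱼ = 6524·448 + 23431·264 + 12029·371 = 1.3571295 × 10^7.
n_{Tier 2} = 457·6524·448 / (1.3571295 × 10^7) = 98.42.

98.42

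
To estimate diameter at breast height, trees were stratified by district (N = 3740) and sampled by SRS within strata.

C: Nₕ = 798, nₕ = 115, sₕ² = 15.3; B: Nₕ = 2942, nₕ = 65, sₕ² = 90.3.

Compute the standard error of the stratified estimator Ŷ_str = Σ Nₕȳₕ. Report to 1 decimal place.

Var(Ŷ_str) = Σₕ Nₕ²(1 − fₕ)sₕ²/nₕ.
C: 798²·(1 − 115/798)·15.3/115 = 72513.219.
B: 2942²·(1 − 65/2942)·90.3/65 = 1.1758635 × 10^7.
Sum = 1.1831148 × 10^7.
SE = √(1.1831148 × 10^7) = 3439.6.

3439.6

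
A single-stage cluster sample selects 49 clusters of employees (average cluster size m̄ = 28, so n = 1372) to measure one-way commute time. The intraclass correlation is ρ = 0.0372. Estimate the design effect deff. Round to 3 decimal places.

2.004

deff = 1 + (28 − 1)·0.0372 = 1 + 1.0044 = 2.0044.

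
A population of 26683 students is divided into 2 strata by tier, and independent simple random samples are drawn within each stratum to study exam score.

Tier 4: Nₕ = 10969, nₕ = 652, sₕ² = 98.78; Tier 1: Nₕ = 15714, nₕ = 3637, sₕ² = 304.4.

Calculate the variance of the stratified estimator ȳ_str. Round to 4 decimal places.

Var(ȳ_str) = Σₕ Wₕ²(1 − fₕ)sₕ²/nₕ with Wₕ = Nₕ/N, N = 26683.
Tier 4: Wₕ = 0.41108571; term = 0.41108571²·(1 − 0.05944024)·98.78/652 = 0.024080893.
Tier 1: Wₕ = 0.58891429; term = 0.58891429²·(1 − 0.23144966)·304.4/3637 = 0.022308884.
Sum = 0.046389777.

0.0464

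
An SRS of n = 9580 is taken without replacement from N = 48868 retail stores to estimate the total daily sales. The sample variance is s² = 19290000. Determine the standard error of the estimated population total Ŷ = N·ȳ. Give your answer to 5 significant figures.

Var(Ŷ) = N²·Var(ȳ) = N²·(1 − n/N)·s²/n.
f = 9580/48868 = 0.19603831; Var(ȳ) = 0.80396169·19290000/9580 = 1618.8331.
Var(Ŷ) = 48868² · 1618.8331 = 3.8659053 × 10^12.
SE(Ŷ) = √(3.8659053 × 10^12) = 1.9662 × 10^6.

1.9662 × 10^6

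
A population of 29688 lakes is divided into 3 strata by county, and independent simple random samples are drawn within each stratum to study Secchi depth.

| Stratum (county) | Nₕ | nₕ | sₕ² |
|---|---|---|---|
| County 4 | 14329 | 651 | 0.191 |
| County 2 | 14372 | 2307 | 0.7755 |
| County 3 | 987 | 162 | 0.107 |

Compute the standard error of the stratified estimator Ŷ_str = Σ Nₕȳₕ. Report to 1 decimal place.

Var(Ŷ_str) = Σₕ Nₕ²(1 − fₕ)sₕ²/nₕ.
County 4: 14329²·(1 − 651/14329)·0.191/651 = 57503.047.
County 2: 14372²·(1 − 2307/14372)·0.7755/2307 = 58287.945.
County 3: 987²·(1 − 162/987)·0.107/162 = 537.82361.
Sum = 116328.82.
SE = √(116328.82) = 341.1.

341.1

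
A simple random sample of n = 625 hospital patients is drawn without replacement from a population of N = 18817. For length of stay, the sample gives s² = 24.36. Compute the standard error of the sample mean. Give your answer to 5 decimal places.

0.19412

Under SRS without replacement, Var(ȳ) = (1 − f)·s²/n with f = n/N = 625/18817 = 0.03321465.
Var(ȳ) = (1 − 0.03321465)·24.36/625 = 0.96678535·0.038976 = 0.037681426.
SE(ȳ) = √(0.037681426) = 0.19412.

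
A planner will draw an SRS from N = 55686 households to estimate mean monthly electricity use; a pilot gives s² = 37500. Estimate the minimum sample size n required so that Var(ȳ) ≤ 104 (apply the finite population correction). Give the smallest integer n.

Without fpc, n₀ = s²/D = 37500/104 = 360.5769.
With fpc, (1 − n/N)·s²/n ≤ D requires n ≥ n₀/(1 + n₀/N) = 360.5769/(1 + 360.5769/55686) = 358.2571.
Rounding up, n = 359.

359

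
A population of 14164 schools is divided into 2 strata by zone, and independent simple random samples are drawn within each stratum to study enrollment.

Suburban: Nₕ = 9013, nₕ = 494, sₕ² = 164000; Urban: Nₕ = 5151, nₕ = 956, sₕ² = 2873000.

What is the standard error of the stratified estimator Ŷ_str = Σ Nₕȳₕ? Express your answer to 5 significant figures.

300710

Var(Ŷ_str) = Σₕ Nₕ²(1 − fₕ)sₕ²/nₕ.
Suburban: 9013²·(1 − 494/9013)·164000/494 = 2.5490297 × 10^10.
Urban: 5151²·(1 − 956/5151)·2873000/956 = 6.493835 × 10^10.
Sum = 9.0428647 × 10^10.
SE = √(9.0428647 × 10^10) = 300710.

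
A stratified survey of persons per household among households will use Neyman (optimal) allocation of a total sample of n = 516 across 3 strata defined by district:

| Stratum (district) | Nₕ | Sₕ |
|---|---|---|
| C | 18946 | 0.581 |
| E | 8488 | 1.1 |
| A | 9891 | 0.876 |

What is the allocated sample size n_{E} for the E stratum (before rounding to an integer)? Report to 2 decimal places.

166.08

Neyman allocation: nₕ = n·NₕSₕ / Σⱼ NⱼSⱼ.
Σ NⱼSⱼ = 18946·0.581 + 8488·1.1 + 9891·0.876 = 29008.942.
n_{E} = 516·8488·1.1 / 29008.942 = 166.08.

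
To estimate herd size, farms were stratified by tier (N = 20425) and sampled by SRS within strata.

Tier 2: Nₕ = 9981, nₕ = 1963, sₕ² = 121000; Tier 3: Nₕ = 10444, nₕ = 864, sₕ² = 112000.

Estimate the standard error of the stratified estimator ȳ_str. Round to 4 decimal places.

Var(ȳ_str) = Σₕ Wₕ²(1 − fₕ)sₕ²/nₕ with Wₕ = Nₕ/N, N = 20425.
Tier 2: Wₕ = 0.48866585; term = 0.48866585²·(1 − 0.19667368)·121000/1963 = 11.824453.
Tier 3: Wₕ = 0.51133415; term = 0.51133415²·(1 − 0.08272692)·112000/864 = 31.089413.
Sum = 42.913866.
SE = √(42.913866) = 6.5509.

6.5509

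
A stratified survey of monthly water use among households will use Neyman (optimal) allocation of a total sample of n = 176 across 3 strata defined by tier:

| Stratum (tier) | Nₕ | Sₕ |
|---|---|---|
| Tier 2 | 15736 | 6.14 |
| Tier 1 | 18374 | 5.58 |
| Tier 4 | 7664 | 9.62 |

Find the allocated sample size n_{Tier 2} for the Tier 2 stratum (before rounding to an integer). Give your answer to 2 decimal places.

Neyman allocation: nₕ = n·NₕSₕ / Σⱼ NⱼSⱼ.
Σ NⱼSⱼ = 15736·6.14 + 18374·5.58 + 7664·9.62 = 272873.64.
n_{Tier 2} = 176·15736·6.14 / 272873.64 = 62.32.

62.32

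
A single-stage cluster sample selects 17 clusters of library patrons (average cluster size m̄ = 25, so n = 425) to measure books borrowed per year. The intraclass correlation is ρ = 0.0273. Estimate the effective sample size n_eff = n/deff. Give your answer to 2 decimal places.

256.77

deff = 1 + (25 − 1)·0.0273 = 1 + 0.6552 = 1.6552.
n_eff = 425 / 1.6552 = 256.77.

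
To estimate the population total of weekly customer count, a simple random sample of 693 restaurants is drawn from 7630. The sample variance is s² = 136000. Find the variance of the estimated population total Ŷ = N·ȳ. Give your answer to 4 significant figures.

Var(Ŷ) = N²·Var(ȳ) = N²·(1 − n/N)·s²/n.
f = 693/7630 = 0.09082569; Var(ȳ) = 0.90917431·136000/693 = 178.42382.
Var(Ŷ) = 7630² · 178.42382 = 1.0387282 × 10^10.

1.039 × 10^10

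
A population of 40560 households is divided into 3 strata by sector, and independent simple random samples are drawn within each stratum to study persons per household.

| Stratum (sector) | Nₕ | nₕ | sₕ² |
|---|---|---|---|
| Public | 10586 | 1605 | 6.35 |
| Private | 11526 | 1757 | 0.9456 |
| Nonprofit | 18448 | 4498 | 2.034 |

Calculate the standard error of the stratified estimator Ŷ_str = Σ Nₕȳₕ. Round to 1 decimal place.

743.7

Var(Ŷ_str) = Σₕ Nₕ²(1 − fₕ)sₕ²/nₕ.
Public: 10586²·(1 − 1605/10586)·6.35/1605 = 376144.98.
Private: 11526²·(1 − 1757/11526)·0.9456/1757 = 60598.856.
Nonprofit: 18448²·(1 − 4498/18448)·2.034/4498 = 116373.74.
Sum = 553117.58.
SE = √(553117.58) = 743.7.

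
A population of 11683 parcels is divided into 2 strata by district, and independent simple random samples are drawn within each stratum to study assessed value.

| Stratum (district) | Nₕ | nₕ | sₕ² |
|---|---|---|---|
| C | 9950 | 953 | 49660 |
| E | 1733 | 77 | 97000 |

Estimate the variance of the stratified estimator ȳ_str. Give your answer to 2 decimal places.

60.66

Var(ȳ_str) = Σₕ Wₕ²(1 − fₕ)sₕ²/nₕ with Wₕ = Nₕ/N, N = 11683.
C: Wₕ = 0.85166481; term = 0.85166481²·(1 − 0.09577889)·49660/953 = 34.176364.
E: Wₕ = 0.14833519; term = 0.14833519²·(1 − 0.04443162)·97000/77 = 26.486901.
Sum = 60.663265.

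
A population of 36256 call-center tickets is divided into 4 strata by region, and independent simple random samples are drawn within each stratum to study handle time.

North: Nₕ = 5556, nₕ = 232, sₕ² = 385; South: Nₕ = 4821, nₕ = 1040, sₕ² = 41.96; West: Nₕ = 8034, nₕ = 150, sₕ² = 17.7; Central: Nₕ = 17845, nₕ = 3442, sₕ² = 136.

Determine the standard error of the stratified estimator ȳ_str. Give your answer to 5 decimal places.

0.22653

Var(ȳ_str) = Σₕ Wₕ²(1 − fₕ)sₕ²/nₕ with Wₕ = Nₕ/N, N = 36256.
North: Wₕ = 0.15324360; term = 0.15324360²·(1 − 0.04175666)·385/232 = 0.037343348.
South: Wₕ = 0.13297109; term = 0.13297109²·(1 − 0.21572288)·41.96/1040 = 5.5948207 × 10^-4.
West: Wₕ = 0.22159091; term = 0.22159091²·(1 − 0.01867065)·17.7/150 = 0.0056859191.
Central: Wₕ = 0.49219440; term = 0.49219440²·(1 − 0.19288316)·136/3442 = 0.0077256989.
Sum = 0.051314448.
SE = √(0.051314448) = 0.22653.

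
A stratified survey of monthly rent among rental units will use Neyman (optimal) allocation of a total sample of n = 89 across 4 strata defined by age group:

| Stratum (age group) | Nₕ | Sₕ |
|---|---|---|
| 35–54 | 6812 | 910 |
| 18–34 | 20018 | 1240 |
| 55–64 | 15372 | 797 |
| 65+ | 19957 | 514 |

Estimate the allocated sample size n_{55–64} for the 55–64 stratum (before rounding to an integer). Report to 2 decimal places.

20.37

Neyman allocation: nₕ = n·NₕSₕ / Σⱼ NⱼSⱼ.
Σ NⱼSⱼ = 6812·910 + 20018·1240 + 15372·797 + 19957·514 = 5.3530622 × 10^7.
n_{55–64} = 89·15372·797 / (5.3530622 × 10^7) = 20.37.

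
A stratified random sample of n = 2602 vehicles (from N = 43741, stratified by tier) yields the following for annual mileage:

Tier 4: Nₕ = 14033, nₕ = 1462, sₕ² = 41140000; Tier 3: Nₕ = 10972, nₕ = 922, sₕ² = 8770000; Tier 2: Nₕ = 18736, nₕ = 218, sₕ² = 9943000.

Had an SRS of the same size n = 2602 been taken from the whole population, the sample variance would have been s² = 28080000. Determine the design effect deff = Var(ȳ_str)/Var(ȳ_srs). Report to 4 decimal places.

Var(ȳ_str) = Σ Wₕ²(1−fₕ)sₕ²/nₕ with Wₕ = Nₕ/43741:
  Tier 4: (14033/43741)²·(1−1462/14033)·41140000/1462 = 2594.5369
  Tier 3: (10972/43741)²·(1−922/10972)·8770000/922 = 548.20516
  Tier 2: (18736/43741)²·(1−218/18736)·9943000/218 = 8270.9327
  → Var(ȳ_str) = 11413.675.
Var(ȳ_srs) = (1 − 2602/43741)·28080000/2602 = 10149.738.
deff = 11413.675 / 10149.738 = 1.1245.

1.1245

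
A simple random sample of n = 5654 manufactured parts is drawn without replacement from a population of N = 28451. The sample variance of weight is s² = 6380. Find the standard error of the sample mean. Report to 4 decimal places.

0.9509

Under SRS without replacement, Var(ȳ) = (1 − f)·s²/n with f = n/N = 5654/28451 = 0.19872764.
Var(ȳ) = (1 − 0.19872764)·6380/5654 = 0.80127236·1.1284047 = 0.90415948.
SE(ȳ) = √(0.90415948) = 0.9509.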